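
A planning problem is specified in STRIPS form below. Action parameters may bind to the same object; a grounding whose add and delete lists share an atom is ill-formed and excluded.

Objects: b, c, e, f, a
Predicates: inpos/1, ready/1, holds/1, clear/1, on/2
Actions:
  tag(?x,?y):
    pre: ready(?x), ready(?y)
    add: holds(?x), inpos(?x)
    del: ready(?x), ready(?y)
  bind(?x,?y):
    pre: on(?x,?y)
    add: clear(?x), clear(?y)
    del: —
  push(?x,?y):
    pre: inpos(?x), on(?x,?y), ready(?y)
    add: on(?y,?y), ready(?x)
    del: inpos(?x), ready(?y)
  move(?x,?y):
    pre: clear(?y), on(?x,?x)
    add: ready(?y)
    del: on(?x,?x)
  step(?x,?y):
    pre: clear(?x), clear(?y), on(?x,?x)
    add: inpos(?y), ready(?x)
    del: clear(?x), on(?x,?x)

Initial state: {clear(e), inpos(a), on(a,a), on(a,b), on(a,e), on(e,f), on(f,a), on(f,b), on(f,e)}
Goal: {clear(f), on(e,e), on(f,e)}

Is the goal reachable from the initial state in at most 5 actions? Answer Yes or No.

1. bind(e,f)  →  {clear(e), clear(f), inpos(a), on(a,a), on(a,b), on(a,e), on(e,f), on(f,a), on(f,b), on(f,e)}
2. move(a,e)  →  {clear(e), clear(f), inpos(a), on(a,b), on(a,e), on(e,f), on(f,a), on(f,b), on(f,e), ready(e)}
3. push(a,e)  →  {clear(e), clear(f), on(a,b), on(a,e), on(e,e), on(e,f), on(f,a), on(f,b), on(f,e), ready(a)}
optimal plan length = 3; 3 ≤ 5

Yes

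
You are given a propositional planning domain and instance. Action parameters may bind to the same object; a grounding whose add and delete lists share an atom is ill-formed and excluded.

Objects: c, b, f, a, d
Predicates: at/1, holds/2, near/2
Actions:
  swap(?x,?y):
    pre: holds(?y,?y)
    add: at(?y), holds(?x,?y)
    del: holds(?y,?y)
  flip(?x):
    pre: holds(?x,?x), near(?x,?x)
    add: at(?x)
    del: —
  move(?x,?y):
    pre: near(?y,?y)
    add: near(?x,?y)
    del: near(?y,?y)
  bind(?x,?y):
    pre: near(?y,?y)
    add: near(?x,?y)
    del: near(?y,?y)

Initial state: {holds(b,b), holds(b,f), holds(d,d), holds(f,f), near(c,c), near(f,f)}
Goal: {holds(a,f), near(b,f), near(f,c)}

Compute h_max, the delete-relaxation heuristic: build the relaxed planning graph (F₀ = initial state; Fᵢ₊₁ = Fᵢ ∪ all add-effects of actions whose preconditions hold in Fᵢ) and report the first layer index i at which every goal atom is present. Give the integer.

1

F0 = init (6 atoms)
F1 = F0 ∪ {at(b), at(d), at(f), holds(a,b), holds(a,d), holds(a,f), holds(b,d), holds(c,b), holds(c,d), holds(c,f), holds(d,b), holds(d,f), holds(f,b), holds(f,d), near(a,c), near(a,f), near(b,c), near(b,f), near(c,f), near(d,c), near(d,f), near(f,c)}  (28 atoms)
goal ⊆ F1  ⇒  h_max = 1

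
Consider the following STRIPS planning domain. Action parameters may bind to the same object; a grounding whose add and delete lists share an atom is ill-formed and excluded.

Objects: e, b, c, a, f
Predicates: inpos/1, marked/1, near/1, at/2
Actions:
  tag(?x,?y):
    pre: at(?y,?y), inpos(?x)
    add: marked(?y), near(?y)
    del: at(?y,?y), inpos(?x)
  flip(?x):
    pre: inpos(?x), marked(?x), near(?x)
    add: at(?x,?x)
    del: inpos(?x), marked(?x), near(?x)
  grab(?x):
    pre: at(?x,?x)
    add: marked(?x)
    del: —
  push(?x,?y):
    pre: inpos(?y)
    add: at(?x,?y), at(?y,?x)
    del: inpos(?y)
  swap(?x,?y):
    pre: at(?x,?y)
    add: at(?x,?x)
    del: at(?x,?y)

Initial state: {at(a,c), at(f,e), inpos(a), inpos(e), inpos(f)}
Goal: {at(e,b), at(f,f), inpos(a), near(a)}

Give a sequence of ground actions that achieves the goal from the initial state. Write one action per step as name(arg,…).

push(b,e); swap(a,c); tag(f,a); swap(f,e)

1. push(b,e)  →  {at(a,c), at(b,e), at(e,b), at(f,e), inpos(a), inpos(f)}
2. swap(a,c)  →  {at(a,a), at(b,e), at(e,b), at(f,e), inpos(a), inpos(f)}
3. tag(f,a)  →  {at(b,e), at(e,b), at(f,e), inpos(a), marked(a), near(a)}
4. swap(f,e)  →  {at(b,e), at(e,b), at(f,f), inpos(a), marked(a), near(a)}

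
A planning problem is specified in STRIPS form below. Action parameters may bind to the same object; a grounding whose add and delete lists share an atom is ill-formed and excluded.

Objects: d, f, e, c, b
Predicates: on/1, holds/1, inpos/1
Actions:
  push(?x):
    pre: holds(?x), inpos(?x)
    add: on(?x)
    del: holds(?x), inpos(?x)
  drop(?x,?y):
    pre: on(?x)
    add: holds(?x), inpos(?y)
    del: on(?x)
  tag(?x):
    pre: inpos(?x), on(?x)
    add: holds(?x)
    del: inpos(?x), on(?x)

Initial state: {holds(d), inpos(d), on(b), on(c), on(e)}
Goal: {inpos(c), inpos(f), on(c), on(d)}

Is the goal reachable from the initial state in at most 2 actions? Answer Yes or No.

1. push(d)  →  {on(b), on(c), on(d), on(e)}
2. drop(e,f)  →  {holds(e), inpos(f), on(b), on(c), on(d)}
3. drop(b,c)  →  {holds(b), holds(e), inpos(c), inpos(f), on(c), on(d)}
optimal plan length = 3; 3 > 2

No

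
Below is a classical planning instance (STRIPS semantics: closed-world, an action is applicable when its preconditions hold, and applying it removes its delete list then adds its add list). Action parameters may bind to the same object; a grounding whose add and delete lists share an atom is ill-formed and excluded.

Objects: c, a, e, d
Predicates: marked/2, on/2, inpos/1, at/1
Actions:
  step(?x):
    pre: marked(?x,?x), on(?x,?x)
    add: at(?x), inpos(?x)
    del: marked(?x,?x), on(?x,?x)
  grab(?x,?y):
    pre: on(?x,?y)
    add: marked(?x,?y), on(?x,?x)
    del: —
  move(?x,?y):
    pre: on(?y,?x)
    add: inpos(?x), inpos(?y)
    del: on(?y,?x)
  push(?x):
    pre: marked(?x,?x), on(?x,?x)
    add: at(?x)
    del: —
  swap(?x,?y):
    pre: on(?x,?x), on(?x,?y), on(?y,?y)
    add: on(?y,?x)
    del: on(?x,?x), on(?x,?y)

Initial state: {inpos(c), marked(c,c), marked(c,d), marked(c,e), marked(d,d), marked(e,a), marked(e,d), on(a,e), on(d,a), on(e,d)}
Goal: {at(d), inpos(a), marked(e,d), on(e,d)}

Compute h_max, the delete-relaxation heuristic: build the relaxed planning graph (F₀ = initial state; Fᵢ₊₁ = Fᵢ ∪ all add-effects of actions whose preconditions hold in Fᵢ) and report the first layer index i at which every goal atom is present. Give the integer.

2

F0 = init (10 atoms)
F1 = F0 ∪ {inpos(a), inpos(d), inpos(e), marked(a,e), marked(d,a), on(a,a), on(d,d), on(e,e)}  (18 atoms)
F2 = F1 ∪ {at(d), marked(a,a), marked(e,e), on(a,d), on(d,e), on(e,a)}  (24 atoms)
goal ⊆ F2  ⇒  h_max = 2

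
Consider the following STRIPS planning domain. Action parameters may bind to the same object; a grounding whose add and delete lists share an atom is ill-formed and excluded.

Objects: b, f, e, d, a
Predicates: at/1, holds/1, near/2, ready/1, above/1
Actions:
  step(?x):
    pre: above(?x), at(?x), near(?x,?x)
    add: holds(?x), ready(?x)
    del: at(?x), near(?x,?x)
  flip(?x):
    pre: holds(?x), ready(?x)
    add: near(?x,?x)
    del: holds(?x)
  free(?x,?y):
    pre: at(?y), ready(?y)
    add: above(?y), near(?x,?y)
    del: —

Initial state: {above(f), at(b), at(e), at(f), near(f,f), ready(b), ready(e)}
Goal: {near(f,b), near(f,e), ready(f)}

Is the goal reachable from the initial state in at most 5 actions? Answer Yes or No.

1. step(f)  →  {above(f), at(b), at(e), holds(f), ready(b), ready(e), ready(f)}
2. free(f,b)  →  {above(b), above(f), at(b), at(e), holds(f), near(f,b), ready(b), ready(e), ready(f)}
3. free(f,e)  →  {above(b), above(e), above(f), at(b), at(e), holds(f), near(f,b), near(f,e), ready(b), ready(e), ready(f)}
optimal plan length = 3; 3 ≤ 5

Yes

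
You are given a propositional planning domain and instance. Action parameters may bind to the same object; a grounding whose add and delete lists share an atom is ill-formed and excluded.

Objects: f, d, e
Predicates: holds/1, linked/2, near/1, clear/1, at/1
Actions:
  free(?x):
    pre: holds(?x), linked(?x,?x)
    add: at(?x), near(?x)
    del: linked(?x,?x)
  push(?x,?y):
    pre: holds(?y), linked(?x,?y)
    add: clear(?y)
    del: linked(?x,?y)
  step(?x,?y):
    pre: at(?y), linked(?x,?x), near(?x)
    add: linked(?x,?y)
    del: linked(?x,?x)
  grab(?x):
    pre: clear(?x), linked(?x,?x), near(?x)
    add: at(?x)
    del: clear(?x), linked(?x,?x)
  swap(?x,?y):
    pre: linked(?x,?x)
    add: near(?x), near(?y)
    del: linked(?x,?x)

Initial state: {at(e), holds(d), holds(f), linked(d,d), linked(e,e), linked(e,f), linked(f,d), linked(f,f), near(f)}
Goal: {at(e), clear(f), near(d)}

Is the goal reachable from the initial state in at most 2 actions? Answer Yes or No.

Yes

1. free(d)  →  {at(d), at(e), holds(d), holds(f), linked(e,e), linked(e,f), linked(f,d), linked(f,f), near(d), near(f)}
2. push(f,f)  →  {at(d), at(e), clear(f), holds(d), holds(f), linked(e,e), linked(e,f), linked(f,d), near(d), near(f)}
optimal plan length = 2; 2 ≤ 2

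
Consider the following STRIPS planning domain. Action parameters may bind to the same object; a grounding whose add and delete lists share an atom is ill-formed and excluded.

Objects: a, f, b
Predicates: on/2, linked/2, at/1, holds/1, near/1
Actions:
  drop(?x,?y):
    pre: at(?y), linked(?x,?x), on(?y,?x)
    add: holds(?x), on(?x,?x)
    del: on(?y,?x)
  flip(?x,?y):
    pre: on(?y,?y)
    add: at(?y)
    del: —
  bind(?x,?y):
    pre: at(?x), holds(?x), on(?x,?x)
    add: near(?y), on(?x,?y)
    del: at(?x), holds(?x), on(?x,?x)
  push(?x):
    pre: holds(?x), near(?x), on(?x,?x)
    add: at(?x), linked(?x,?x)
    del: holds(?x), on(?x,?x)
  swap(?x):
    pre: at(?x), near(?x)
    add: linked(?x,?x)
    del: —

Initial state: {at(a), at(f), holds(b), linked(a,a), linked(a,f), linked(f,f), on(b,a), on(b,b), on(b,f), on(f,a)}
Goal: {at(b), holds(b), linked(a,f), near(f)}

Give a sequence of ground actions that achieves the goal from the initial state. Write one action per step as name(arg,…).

1. drop(a,f)  →  {at(a), at(f), holds(a), holds(b), linked(a,a), linked(a,f), linked(f,f), on(a,a), on(b,a), on(b,b), on(b,f)}
2. flip(a,b)  →  {at(a), at(b), at(f), holds(a), holds(b), linked(a,a), linked(a,f), linked(f,f), on(a,a), on(b,a), on(b,b), on(b,f)}
3. bind(a,f)  →  {at(b), at(f), holds(b), linked(a,a), linked(a,f), linked(f,f), near(f), on(a,f), on(b,a), on(b,b), on(b,f)}

drop(a,f); flip(a,b); bind(a,f)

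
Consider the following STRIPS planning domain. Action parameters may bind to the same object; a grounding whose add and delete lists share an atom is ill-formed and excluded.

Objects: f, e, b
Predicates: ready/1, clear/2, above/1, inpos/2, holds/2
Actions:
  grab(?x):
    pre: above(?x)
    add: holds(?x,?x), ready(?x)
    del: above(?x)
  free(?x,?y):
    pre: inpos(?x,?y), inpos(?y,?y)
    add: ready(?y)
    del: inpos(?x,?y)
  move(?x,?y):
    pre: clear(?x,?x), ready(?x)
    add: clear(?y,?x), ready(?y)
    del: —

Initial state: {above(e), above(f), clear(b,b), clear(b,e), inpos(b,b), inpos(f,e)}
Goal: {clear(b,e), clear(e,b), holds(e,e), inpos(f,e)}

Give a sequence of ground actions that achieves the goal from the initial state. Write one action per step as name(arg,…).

1. grab(e)  →  {above(f), clear(b,b), clear(b,e), holds(e,e), inpos(b,b), inpos(f,e), ready(e)}
2. free(b,b)  →  {above(f), clear(b,b), clear(b,e), holds(e,e), inpos(f,e), ready(b), ready(e)}
3. move(b,e)  →  {above(f), clear(b,b), clear(b,e), clear(e,b), holds(e,e), inpos(f,e), ready(b), ready(e)}

grab(e); free(b,b); move(b,e)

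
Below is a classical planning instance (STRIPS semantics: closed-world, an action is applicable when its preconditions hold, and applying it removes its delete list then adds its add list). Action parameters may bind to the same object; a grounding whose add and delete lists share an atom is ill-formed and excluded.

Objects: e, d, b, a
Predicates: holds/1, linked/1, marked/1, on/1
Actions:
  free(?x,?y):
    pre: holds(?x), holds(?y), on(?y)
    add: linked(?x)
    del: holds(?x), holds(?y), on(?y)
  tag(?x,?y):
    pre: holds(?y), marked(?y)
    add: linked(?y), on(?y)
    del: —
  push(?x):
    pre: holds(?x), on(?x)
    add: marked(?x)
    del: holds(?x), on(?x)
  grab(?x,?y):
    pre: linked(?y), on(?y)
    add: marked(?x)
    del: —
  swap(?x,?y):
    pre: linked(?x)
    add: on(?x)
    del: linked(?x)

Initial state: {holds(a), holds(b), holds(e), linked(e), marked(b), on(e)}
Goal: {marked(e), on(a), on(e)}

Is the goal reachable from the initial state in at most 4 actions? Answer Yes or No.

1. grab(e,e)  →  {holds(a), holds(b), holds(e), linked(e), marked(b), marked(e), on(e)}
2. grab(a,e)  →  {holds(a), holds(b), holds(e), linked(e), marked(a), marked(b), marked(e), on(e)}
3. tag(e,a)  →  {holds(a), holds(b), holds(e), linked(a), linked(e), marked(a), marked(b), marked(e), on(a), on(e)}
optimal plan length = 3; 3 ≤ 4

Yes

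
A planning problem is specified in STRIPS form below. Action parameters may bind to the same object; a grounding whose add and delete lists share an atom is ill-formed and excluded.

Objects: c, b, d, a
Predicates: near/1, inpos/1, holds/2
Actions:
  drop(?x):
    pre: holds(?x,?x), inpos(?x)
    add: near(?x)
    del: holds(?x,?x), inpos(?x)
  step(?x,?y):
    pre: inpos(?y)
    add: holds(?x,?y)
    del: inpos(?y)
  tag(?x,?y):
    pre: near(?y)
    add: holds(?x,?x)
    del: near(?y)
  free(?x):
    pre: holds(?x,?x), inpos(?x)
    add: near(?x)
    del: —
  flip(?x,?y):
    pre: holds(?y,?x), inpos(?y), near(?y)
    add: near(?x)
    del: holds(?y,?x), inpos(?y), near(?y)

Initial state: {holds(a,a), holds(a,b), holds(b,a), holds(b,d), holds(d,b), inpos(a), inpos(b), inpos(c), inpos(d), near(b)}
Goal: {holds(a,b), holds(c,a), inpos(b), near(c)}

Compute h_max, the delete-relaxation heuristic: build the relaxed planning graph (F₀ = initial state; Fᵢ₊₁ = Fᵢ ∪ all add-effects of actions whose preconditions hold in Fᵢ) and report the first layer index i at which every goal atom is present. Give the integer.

F0 = init (10 atoms)
F1 = F0 ∪ {holds(a,c), holds(a,d), holds(b,b), holds(b,c), holds(c,a), holds(c,b), holds(c,c), holds(c,d), holds(d,a), holds(d,c), holds(d,d), near(a), near(d)}  (23 atoms)
F2 = F1 ∪ {near(c)}  (24 atoms)
goal ⊆ F2  ⇒  h_max = 2

2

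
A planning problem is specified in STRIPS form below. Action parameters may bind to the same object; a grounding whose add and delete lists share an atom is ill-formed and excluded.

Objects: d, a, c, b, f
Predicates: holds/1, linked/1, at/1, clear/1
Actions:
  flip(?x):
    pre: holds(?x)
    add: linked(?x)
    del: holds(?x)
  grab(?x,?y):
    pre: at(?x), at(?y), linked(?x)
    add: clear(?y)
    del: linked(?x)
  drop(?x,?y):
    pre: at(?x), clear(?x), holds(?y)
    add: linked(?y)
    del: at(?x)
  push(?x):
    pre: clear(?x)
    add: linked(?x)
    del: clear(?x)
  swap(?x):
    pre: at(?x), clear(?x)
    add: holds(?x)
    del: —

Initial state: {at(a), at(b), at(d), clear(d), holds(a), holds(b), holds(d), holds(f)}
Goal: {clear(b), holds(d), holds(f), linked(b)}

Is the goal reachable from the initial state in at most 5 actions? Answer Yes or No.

1. flip(a)  →  {at(a), at(b), at(d), clear(d), holds(b), holds(d), holds(f), linked(a)}
2. flip(b)  →  {at(a), at(b), at(d), clear(d), holds(d), holds(f), linked(a), linked(b)}
3. grab(a,b)  →  {at(a), at(b), at(d), clear(b), clear(d), holds(d), holds(f), linked(b)}
optimal plan length = 3; 3 ≤ 5

Yes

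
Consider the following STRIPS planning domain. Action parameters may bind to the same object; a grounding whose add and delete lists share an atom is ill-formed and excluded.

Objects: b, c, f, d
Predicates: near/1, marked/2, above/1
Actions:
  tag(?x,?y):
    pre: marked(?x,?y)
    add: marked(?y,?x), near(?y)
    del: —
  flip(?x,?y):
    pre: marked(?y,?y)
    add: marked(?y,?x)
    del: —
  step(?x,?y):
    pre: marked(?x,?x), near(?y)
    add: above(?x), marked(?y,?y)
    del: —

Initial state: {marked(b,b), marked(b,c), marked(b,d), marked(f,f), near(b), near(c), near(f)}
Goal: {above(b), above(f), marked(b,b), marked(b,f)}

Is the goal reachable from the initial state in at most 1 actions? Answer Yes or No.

1. flip(f,b)  →  {marked(b,b), marked(b,c), marked(b,d), marked(b,f), marked(f,f), near(b), near(c), near(f)}
2. step(b,b)  →  {above(b), marked(b,b), marked(b,c), marked(b,d), marked(b,f), marked(f,f), near(b), near(c), near(f)}
3. step(f,b)  →  {above(b), above(f), marked(b,b), marked(b,c), marked(b,d), marked(b,f), marked(f,f), near(b), near(c), near(f)}
optimal plan length = 3; 3 > 1

No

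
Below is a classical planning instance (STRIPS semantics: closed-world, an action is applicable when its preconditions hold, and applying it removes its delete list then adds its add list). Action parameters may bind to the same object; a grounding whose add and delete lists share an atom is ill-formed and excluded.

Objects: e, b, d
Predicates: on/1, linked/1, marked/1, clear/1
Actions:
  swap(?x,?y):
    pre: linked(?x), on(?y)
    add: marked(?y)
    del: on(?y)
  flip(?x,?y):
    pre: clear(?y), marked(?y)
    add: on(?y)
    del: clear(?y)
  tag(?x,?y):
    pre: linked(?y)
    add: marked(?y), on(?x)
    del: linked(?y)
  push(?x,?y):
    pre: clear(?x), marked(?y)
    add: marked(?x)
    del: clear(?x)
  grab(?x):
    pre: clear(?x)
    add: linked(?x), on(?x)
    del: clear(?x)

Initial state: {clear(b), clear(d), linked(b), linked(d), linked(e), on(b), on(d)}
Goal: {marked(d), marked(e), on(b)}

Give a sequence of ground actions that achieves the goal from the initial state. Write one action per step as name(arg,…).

swap(e,d); tag(e,e)

1. swap(e,d)  →  {clear(b), clear(d), linked(b), linked(d), linked(e), marked(d), on(b)}
2. tag(e,e)  →  {clear(b), clear(d), linked(b), linked(d), marked(d), marked(e), on(b), on(e)}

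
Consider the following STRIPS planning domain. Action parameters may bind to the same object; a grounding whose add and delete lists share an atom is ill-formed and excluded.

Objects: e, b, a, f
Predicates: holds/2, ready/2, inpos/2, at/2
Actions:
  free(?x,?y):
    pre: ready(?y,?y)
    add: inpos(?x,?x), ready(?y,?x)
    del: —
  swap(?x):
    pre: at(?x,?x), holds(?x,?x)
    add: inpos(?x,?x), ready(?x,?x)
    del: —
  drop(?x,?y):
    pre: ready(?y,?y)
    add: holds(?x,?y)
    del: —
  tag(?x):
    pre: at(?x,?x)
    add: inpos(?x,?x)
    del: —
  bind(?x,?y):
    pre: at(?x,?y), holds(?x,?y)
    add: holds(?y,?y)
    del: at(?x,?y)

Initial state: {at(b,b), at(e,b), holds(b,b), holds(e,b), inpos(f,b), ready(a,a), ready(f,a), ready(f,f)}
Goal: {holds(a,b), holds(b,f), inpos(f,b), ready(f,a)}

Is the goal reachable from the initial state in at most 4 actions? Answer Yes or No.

Yes

1. swap(b)  →  {at(b,b), at(e,b), holds(b,b), holds(e,b), inpos(b,b), inpos(f,b), ready(a,a), ready(b,b), ready(f,a), ready(f,f)}
2. drop(b,f)  →  {at(b,b), at(e,b), holds(b,b), holds(b,f), holds(e,b), inpos(b,b), inpos(f,b), ready(a,a), ready(b,b), ready(f,a), ready(f,f)}
3. drop(a,b)  →  {at(b,b), at(e,b), holds(a,b), holds(b,b), holds(b,f), holds(e,b), inpos(b,b), inpos(f,b), ready(a,a), ready(b,b), ready(f,a), ready(f,f)}
optimal plan length = 3; 3 ≤ 4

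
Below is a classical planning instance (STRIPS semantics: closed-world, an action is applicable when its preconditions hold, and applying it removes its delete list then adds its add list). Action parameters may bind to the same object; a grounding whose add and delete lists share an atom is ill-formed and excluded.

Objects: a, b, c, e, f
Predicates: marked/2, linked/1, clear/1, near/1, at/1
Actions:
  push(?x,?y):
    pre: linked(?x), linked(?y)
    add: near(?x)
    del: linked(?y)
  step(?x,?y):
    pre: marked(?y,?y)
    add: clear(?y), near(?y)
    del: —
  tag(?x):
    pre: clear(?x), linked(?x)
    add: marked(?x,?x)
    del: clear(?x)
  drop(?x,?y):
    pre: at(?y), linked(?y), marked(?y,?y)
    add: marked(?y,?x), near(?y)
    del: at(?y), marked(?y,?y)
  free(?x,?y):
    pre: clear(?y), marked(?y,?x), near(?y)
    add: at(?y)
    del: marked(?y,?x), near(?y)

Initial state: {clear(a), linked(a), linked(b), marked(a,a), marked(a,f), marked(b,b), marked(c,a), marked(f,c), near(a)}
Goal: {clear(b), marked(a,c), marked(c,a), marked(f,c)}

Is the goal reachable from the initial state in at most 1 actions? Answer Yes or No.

No

1. step(a,b)  →  {clear(a), clear(b), linked(a), linked(b), marked(a,a), marked(a,f), marked(b,b), marked(c,a), marked(f,c), near(a), near(b)}
2. free(f,a)  →  {at(a), clear(a), clear(b), linked(a), linked(b), marked(a,a), marked(b,b), marked(c,a), marked(f,c), near(b)}
3. drop(c,a)  →  {clear(a), clear(b), linked(a), linked(b), marked(a,c), marked(b,b), marked(c,a), marked(f,c), near(a), near(b)}
optimal plan length = 3; 3 > 1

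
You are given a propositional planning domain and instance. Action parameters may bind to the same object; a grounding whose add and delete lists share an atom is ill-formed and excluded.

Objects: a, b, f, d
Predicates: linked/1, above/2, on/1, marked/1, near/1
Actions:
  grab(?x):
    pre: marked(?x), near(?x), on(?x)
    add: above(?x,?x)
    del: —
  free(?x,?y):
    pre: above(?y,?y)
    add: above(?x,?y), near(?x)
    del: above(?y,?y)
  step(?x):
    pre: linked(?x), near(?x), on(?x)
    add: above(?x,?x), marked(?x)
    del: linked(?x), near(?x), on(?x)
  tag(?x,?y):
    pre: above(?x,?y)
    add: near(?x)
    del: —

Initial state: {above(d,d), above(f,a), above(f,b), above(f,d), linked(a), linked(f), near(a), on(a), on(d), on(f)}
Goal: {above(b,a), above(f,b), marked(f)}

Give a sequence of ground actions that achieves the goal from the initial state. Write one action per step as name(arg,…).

1. free(f,d)  →  {above(f,a), above(f,b), above(f,d), linked(a), linked(f), near(a), near(f), on(a), on(d), on(f)}
2. step(a)  →  {above(a,a), above(f,a), above(f,b), above(f,d), linked(f), marked(a), near(f), on(d), on(f)}
3. free(b,a)  →  {above(b,a), above(f,a), above(f,b), above(f,d), linked(f), marked(a), near(b), near(f), on(d), on(f)}
4. step(f)  →  {above(b,a), above(f,a), above(f,b), above(f,d), above(f,f), marked(a), marked(f), near(b), on(d)}

free(f,d); step(a); free(b,a); step(f)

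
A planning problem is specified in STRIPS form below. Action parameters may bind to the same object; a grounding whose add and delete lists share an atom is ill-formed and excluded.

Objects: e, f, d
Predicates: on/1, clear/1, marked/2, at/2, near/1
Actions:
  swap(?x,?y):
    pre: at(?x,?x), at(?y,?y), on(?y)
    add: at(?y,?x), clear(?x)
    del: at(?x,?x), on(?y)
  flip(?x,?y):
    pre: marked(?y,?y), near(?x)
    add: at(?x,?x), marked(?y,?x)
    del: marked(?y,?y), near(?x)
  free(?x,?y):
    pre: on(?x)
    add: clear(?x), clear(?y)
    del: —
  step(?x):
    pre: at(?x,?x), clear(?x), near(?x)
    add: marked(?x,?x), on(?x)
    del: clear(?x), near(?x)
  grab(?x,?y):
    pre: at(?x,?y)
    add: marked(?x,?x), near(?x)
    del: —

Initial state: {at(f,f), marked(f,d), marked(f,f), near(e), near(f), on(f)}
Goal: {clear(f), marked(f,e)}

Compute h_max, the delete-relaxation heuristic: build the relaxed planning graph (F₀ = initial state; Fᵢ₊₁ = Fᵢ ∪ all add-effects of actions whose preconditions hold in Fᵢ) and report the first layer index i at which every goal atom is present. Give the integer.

1

F0 = init (6 atoms)
F1 = F0 ∪ {at(e,e), clear(d), clear(e), clear(f), marked(f,e)}  (11 atoms)
goal ⊆ F1  ⇒  h_max = 1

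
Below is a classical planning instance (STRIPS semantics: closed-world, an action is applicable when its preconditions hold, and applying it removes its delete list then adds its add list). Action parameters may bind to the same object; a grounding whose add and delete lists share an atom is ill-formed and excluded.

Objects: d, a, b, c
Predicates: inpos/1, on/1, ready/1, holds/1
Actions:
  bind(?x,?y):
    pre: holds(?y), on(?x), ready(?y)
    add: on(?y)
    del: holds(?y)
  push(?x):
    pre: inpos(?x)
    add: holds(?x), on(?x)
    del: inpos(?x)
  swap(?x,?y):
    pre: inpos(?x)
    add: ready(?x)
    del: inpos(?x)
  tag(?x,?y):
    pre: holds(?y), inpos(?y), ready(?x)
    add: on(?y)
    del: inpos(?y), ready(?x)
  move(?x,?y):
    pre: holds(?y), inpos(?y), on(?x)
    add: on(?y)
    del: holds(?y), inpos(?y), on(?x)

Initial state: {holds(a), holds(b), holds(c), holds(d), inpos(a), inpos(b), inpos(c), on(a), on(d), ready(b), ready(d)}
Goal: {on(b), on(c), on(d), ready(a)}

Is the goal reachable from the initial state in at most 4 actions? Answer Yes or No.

1. bind(d,b)  →  {holds(a), holds(c), holds(d), inpos(a), inpos(b), inpos(c), on(a), on(b), on(d), ready(b), ready(d)}
2. push(c)  →  {holds(a), holds(c), holds(d), inpos(a), inpos(b), on(a), on(b), on(c), on(d), ready(b), ready(d)}
3. swap(a,d)  →  {holds(a), holds(c), holds(d), inpos(b), on(a), on(b), on(c), on(d), ready(a), ready(b), ready(d)}
optimal plan length = 3; 3 ≤ 4

Yes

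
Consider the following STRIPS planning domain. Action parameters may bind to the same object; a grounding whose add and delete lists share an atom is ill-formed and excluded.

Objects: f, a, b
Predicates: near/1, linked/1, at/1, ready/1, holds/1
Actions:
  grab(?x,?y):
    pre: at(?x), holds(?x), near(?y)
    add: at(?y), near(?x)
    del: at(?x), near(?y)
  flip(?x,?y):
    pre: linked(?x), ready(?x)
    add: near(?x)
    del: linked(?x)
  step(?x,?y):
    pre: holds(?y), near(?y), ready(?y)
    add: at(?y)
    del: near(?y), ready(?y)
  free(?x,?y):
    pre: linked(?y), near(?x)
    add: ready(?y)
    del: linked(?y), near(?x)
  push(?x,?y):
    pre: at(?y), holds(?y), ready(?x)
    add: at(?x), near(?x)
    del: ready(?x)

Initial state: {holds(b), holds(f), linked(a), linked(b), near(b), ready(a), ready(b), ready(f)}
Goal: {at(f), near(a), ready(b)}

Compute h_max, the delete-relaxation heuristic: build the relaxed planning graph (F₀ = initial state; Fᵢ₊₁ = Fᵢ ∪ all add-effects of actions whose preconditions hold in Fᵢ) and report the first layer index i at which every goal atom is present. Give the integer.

2

F0 = init (8 atoms)
F1 = F0 ∪ {at(b), near(a)}  (10 atoms)
F2 = F1 ∪ {at(a), at(f), near(f)}  (13 atoms)
goal ⊆ F2  ⇒  h_max = 2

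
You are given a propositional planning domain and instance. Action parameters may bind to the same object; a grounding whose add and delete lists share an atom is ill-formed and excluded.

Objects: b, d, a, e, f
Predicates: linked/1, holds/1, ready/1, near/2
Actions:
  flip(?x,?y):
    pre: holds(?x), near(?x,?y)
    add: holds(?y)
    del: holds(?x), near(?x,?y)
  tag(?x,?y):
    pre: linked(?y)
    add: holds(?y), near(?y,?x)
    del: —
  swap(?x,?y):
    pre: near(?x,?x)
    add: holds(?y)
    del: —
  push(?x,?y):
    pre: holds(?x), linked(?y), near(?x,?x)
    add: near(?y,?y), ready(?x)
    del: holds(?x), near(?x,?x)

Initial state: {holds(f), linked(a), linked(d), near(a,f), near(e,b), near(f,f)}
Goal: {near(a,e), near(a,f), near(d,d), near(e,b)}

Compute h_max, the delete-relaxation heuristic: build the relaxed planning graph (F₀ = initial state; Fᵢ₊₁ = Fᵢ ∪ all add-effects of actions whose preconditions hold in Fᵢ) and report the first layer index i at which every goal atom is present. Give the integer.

1

F0 = init (6 atoms)
F1 = F0 ∪ {holds(a), holds(b), holds(d), holds(e), near(a,a), near(a,b), near(a,d), near(a,e), near(d,a), near(d,b), near(d,d), near(d,e), near(d,f), ready(f)}  (20 atoms)
goal ⊆ F1  ⇒  h_max = 1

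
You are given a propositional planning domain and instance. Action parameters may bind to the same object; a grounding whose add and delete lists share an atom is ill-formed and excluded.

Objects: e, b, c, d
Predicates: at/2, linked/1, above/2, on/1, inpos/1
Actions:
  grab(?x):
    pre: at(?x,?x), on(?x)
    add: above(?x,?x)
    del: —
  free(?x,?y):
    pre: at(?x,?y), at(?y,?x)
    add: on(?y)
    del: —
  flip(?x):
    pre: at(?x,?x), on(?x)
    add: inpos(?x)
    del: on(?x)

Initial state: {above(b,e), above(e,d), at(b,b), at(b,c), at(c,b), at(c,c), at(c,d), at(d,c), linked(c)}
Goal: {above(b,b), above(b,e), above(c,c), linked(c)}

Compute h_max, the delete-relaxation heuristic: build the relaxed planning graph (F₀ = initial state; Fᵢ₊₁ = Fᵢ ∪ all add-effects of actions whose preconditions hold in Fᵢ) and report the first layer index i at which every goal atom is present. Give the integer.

F0 = init (9 atoms)
F1 = F0 ∪ {on(b), on(c), on(d)}  (12 atoms)
F2 = F1 ∪ {above(b,b), above(c,c), inpos(b), inpos(c)}  (16 atoms)
goal ⊆ F2  ⇒  h_max = 2

2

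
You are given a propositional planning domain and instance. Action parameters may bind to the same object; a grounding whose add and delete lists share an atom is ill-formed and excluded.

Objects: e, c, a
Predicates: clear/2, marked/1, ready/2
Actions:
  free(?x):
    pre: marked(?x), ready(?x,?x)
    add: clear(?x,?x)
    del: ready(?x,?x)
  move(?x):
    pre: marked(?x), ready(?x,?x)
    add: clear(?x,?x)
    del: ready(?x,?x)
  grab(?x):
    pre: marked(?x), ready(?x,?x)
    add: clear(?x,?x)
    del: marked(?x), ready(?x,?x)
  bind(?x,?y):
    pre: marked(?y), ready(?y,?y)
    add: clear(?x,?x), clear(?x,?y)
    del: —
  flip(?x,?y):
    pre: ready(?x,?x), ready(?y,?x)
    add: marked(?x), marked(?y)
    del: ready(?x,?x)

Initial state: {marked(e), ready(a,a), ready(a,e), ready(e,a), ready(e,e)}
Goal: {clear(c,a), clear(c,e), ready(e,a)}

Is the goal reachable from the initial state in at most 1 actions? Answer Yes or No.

1. bind(c,e)  →  {clear(c,c), clear(c,e), marked(e), ready(a,a), ready(a,e), ready(e,a), ready(e,e)}
2. flip(e,a)  →  {clear(c,c), clear(c,e), marked(a), marked(e), ready(a,a), ready(a,e), ready(e,a)}
3. bind(c,a)  →  {clear(c,a), clear(c,c), clear(c,e), marked(a), marked(e), ready(a,a), ready(a,e), ready(e,a)}
optimal plan length = 3; 3 > 1

No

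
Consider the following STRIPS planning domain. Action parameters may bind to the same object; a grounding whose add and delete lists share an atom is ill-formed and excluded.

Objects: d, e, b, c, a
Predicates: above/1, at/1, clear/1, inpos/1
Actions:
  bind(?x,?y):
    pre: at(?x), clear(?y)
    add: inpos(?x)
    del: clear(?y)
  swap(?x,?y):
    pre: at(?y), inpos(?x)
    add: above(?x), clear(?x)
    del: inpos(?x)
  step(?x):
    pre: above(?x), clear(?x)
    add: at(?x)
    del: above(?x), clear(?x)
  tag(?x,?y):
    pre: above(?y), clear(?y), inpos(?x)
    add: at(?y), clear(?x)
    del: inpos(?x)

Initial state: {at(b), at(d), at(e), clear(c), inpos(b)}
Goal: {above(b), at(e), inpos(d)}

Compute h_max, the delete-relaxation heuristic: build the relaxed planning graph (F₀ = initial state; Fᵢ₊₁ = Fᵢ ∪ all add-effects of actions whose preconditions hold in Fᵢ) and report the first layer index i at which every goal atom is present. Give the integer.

1

F0 = init (5 atoms)
F1 = F0 ∪ {above(b), clear(b), inpos(d), inpos(e)}  (9 atoms)
goal ⊆ F1  ⇒  h_max = 1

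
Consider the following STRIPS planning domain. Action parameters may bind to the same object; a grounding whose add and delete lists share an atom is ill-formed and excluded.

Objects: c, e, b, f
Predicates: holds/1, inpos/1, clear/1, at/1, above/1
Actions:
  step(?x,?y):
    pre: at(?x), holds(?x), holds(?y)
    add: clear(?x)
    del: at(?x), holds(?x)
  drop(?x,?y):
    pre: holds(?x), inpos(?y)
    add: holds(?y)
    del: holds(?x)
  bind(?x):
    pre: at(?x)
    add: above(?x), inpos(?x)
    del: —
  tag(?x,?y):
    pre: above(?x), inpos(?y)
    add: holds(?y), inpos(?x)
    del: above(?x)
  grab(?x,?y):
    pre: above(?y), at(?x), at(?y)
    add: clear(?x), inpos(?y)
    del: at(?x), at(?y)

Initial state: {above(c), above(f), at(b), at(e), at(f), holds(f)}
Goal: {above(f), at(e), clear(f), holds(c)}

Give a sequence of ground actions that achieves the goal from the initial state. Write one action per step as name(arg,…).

grab(f,f); tag(c,f); drop(f,c)

1. grab(f,f)  →  {above(c), above(f), at(b), at(e), clear(f), holds(f), inpos(f)}
2. tag(c,f)  →  {above(f), at(b), at(e), clear(f), holds(f), inpos(c), inpos(f)}
3. drop(f,c)  →  {above(f), at(b), at(e), clear(f), holds(c), inpos(c), inpos(f)}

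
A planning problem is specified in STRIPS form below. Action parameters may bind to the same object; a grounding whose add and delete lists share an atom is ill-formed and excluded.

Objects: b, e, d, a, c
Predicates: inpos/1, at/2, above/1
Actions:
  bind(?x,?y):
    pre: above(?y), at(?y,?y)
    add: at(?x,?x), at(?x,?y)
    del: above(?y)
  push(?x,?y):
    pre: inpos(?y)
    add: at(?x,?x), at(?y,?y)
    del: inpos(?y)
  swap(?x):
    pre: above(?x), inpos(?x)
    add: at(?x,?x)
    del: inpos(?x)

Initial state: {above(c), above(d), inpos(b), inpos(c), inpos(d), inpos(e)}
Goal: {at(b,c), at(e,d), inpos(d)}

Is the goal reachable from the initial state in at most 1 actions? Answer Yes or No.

No

1. push(d,c)  →  {above(c), above(d), at(c,c), at(d,d), inpos(b), inpos(d), inpos(e)}
2. bind(b,c)  →  {above(d), at(b,b), at(b,c), at(c,c), at(d,d), inpos(b), inpos(d), inpos(e)}
3. bind(e,d)  →  {at(b,b), at(b,c), at(c,c), at(d,d), at(e,d), at(e,e), inpos(b), inpos(d), inpos(e)}
optimal plan length = 3; 3 > 1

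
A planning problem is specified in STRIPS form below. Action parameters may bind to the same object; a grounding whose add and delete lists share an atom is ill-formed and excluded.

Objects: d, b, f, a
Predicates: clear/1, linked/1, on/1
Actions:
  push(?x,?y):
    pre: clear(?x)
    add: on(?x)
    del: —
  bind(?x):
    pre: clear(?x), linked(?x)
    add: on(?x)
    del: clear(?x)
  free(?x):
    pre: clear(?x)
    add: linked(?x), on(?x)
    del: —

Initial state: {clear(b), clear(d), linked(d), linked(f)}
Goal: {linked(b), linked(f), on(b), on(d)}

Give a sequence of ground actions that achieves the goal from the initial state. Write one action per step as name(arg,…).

1. push(d,d)  →  {clear(b), clear(d), linked(d), linked(f), on(d)}
2. free(b)  →  {clear(b), clear(d), linked(b), linked(d), linked(f), on(b), on(d)}

push(d,d); free(b)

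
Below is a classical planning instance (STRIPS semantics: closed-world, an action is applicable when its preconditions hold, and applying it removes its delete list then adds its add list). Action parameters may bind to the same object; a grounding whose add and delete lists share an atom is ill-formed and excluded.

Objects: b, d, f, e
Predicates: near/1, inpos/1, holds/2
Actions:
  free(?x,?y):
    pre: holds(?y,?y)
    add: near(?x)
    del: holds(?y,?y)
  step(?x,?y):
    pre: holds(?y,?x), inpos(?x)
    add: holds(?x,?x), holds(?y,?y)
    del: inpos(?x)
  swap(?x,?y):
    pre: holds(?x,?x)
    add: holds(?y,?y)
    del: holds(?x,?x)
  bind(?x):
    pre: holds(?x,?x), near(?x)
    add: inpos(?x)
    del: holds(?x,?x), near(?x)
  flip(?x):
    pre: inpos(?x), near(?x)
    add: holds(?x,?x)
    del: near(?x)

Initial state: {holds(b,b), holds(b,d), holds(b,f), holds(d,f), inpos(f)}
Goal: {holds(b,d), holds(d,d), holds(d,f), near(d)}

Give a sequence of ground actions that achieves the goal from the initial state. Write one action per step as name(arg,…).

free(d,b); step(f,d)

1. free(d,b)  →  {holds(b,d), holds(b,f), holds(d,f), inpos(f), near(d)}
2. step(f,d)  →  {holds(b,d), holds(b,f), holds(d,d), holds(d,f), holds(f,f), near(d)}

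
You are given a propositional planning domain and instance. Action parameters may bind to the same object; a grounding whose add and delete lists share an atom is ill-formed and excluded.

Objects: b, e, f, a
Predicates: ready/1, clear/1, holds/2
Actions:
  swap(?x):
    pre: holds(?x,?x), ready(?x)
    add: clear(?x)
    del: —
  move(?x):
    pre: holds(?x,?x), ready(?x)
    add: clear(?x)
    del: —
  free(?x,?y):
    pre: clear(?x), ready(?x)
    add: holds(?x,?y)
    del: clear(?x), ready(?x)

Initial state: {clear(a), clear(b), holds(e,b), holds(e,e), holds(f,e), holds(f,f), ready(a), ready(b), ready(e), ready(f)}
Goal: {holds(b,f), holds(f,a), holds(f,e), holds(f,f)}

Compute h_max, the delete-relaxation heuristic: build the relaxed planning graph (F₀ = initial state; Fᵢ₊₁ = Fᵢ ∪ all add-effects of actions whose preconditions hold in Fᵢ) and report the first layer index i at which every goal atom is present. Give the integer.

F0 = init (10 atoms)
F1 = F0 ∪ {clear(e), clear(f), holds(a,a), holds(a,b), holds(a,e), holds(a,f), holds(b,a), holds(b,b), holds(b,e), holds(b,f)}  (20 atoms)
F2 = F1 ∪ {holds(e,a), holds(e,f), holds(f,a), holds(f,b)}  (24 atoms)
goal ⊆ F2  ⇒  h_max = 2

2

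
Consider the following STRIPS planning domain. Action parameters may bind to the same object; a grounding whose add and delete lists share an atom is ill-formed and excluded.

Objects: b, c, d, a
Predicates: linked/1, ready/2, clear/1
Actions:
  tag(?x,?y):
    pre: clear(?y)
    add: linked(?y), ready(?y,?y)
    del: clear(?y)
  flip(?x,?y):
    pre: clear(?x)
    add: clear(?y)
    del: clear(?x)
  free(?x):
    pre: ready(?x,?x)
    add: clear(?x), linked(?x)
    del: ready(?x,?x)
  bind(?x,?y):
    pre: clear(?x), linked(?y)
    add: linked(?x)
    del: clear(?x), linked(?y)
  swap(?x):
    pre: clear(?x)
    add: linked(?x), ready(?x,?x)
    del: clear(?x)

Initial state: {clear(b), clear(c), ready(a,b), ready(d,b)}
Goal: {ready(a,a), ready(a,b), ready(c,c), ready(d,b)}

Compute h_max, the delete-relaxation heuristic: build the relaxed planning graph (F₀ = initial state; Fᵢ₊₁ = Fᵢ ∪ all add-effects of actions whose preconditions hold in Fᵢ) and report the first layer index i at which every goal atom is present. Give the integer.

2

F0 = init (4 atoms)
F1 = F0 ∪ {clear(a), clear(d), linked(b), linked(c), ready(b,b), ready(c,c)}  (10 atoms)
F2 = F1 ∪ {linked(a), linked(d), ready(a,a), ready(d,d)}  (14 atoms)
goal ⊆ F2  ⇒  h_max = 2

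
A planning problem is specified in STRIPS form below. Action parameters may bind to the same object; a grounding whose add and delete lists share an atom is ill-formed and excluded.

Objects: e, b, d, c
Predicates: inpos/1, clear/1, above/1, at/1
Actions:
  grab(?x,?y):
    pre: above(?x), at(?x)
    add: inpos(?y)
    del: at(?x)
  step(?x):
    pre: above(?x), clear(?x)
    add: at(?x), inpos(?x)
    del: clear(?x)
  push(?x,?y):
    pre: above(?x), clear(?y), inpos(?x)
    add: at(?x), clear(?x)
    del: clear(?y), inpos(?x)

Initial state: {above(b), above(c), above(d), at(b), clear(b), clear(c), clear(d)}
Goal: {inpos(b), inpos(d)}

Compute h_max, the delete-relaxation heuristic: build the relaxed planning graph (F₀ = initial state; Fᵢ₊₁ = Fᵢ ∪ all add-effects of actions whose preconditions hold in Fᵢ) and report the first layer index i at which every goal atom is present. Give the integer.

1

F0 = init (7 atoms)
F1 = F0 ∪ {at(c), at(d), inpos(b), inpos(c), inpos(d), inpos(e)}  (13 atoms)
goal ⊆ F1  ⇒  h_max = 1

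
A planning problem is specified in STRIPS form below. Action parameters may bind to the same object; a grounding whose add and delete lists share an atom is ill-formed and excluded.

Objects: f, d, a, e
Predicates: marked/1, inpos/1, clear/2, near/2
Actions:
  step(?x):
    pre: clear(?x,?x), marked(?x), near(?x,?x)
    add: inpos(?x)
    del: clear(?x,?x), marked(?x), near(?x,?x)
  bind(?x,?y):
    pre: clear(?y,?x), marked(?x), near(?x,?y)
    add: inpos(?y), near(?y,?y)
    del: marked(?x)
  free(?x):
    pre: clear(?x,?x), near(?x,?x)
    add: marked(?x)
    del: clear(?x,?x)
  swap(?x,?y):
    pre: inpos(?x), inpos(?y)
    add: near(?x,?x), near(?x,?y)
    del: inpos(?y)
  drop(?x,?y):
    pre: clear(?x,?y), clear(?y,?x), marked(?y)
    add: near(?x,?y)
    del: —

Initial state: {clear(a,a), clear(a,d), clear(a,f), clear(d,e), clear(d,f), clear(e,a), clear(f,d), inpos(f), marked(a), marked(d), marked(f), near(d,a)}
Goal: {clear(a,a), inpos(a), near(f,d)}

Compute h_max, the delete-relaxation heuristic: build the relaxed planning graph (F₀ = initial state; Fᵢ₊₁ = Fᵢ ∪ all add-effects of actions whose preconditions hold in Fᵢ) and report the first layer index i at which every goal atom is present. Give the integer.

1

F0 = init (12 atoms)
F1 = F0 ∪ {inpos(a), near(a,a), near(d,f), near(f,d), near(f,f)}  (17 atoms)
goal ⊆ F1  ⇒  h_max = 1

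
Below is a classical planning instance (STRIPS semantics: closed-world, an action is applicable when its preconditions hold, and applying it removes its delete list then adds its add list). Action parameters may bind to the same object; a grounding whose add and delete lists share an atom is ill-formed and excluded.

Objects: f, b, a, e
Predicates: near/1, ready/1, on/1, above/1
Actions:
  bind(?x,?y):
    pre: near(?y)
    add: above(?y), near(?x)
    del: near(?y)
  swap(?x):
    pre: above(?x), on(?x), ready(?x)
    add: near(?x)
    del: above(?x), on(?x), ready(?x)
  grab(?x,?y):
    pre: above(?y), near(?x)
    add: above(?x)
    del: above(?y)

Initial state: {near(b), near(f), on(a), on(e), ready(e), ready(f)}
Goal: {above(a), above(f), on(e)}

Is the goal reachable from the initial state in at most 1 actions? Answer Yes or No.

No

1. bind(a,f)  →  {above(f), near(a), near(b), on(a), on(e), ready(e), ready(f)}
2. bind(f,a)  →  {above(a), above(f), near(b), near(f), on(a), on(e), ready(e), ready(f)}
optimal plan length = 2; 2 > 1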